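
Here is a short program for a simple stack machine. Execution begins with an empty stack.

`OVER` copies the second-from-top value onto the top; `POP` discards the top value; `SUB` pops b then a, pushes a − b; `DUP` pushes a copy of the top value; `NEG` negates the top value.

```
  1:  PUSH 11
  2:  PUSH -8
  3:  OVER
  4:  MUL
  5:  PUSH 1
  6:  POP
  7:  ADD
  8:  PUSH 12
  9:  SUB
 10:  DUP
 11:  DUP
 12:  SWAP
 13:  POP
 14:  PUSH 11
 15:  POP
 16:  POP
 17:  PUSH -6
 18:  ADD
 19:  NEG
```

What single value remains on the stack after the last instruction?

PUSH 11 → 11
PUSH -8 → 11 -8
OVER    → 11 -8 11
MUL     → 11 -88
PUSH 1  → 11 -88 1
POP     → 11 -88
ADD     → -77
PUSH 12 → -77 12
SUB     → -89
DUP     → -89 -89
DUP     → -89 -89 -89
SWAP    → -89 -89 -89
POP     → -89 -89
PUSH 11 → -89 -89 11
POP     → -89 -89
POP     → -89
PUSH -6 → -89 -6
ADD     → -95
NEG     → 95

95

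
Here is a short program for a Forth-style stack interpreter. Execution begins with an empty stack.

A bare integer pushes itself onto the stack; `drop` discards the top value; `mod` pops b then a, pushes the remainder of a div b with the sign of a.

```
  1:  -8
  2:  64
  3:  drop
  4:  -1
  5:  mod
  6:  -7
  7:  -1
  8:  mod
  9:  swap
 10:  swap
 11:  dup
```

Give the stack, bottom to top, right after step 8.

[0, 0]

-8    -8
64    -8 64
drop  -8
-1    -8 -1
mod   0
-7    0 -7
-1    0 -7 -1
mod   0 0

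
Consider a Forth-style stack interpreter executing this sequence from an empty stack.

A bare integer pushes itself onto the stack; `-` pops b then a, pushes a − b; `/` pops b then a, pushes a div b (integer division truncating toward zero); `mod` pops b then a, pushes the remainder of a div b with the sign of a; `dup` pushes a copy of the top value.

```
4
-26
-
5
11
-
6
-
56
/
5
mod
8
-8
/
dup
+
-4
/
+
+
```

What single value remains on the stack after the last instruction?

4   : 4
-26 : 4 -26
-   : 30
5   : 30 5
11  : 30 5 11
-   : 30 -6
6   : 30 -6 6
-   : 30 -12
56  : 30 -12 56
/   : 30 0
5   : 30 0 5
mod : 30 0
8   : 30 0 8
-8  : 30 0 8 -8
/   : 30 0 -1
dup : 30 0 -1 -1
+   : 30 0 -2
-4  : 30 0 -2 -4
/   : 30 0 0
+   : 30 0
+   : 30

30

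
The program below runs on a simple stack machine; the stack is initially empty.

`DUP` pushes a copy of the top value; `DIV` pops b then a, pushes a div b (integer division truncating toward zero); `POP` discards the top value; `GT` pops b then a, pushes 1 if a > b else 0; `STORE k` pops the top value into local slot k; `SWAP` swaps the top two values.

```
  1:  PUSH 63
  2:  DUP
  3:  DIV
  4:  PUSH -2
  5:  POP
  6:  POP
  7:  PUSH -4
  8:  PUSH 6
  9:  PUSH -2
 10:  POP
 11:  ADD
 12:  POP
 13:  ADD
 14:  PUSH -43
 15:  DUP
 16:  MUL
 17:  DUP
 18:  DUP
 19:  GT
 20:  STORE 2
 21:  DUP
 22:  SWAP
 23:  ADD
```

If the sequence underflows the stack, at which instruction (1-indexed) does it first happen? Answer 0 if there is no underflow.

13

PUSH 63 → [63]
DUP     → [63, 63]
DIV     → [1]
PUSH -2 → [1, -2]
POP     → [1]
POP     → []
PUSH -4 → [-4]
PUSH 6  → [-4, 6]
PUSH -2 → [-4, 6, -2]
POP     → [-4, 6]
ADD     → [2]
POP     → []
ADD  — needs 2 operands, stack has 0 → underflow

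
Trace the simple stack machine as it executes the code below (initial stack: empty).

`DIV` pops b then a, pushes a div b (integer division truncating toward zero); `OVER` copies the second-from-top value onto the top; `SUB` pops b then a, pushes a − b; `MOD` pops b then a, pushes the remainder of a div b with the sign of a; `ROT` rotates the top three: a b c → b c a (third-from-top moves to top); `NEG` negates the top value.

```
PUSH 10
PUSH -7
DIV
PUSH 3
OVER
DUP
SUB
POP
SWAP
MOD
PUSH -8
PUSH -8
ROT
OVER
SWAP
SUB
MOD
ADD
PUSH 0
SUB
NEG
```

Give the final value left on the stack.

PUSH 10 -> [10]
PUSH -7 -> [10, -7]
DIV     -> [-1]
PUSH 3  -> [-1, 3]
OVER    -> [-1, 3, -1]
DUP     -> [-1, 3, -1, -1]
SUB     -> [-1, 3, 0]
POP     -> [-1, 3]
SWAP    -> [3, -1]
MOD     -> [0]
PUSH -8 -> [0, -8]
PUSH -8 -> [0, -8, -8]
ROT     -> [-8, -8, 0]
OVER    -> [-8, -8, 0, -8]
SWAP    -> [-8, -8, -8, 0]
SUB     -> [-8, -8, -8]
MOD     -> [-8, 0]
ADD     -> [-8]
PUSH 0  -> [-8, 0]
SUB     -> [-8]
NEG     -> [8]

8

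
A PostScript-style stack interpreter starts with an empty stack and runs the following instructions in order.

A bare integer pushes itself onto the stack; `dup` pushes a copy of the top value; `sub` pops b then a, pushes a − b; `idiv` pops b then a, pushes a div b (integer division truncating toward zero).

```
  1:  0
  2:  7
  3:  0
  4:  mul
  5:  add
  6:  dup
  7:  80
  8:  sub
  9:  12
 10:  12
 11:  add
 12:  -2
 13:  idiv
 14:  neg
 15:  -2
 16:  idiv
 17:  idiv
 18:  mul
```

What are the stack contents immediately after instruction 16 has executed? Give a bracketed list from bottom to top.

0    : 0
7    : 0 7
0    : 0 7 0
mul  : 0 0
add  : 0
dup  : 0 0
80   : 0 0 80
sub  : 0 -80
12   : 0 -80 12
12   : 0 -80 12 12
add  : 0 -80 24
-2   : 0 -80 24 -2
idiv : 0 -80 -12
neg  : 0 -80 12
-2   : 0 -80 12 -2
idiv : 0 -80 -6

[0, -80, -6]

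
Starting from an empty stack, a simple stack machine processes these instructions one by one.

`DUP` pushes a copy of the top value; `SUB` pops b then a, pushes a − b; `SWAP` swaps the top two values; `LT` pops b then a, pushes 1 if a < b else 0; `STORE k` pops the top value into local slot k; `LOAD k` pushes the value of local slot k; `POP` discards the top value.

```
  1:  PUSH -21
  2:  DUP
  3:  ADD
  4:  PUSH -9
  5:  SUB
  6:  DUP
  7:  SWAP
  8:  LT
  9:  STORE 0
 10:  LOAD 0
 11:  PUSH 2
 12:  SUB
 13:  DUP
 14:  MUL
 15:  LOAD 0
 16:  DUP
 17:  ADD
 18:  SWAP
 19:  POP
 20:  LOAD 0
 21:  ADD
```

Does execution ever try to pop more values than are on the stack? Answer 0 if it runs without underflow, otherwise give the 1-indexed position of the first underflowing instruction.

PUSH -21  -21
DUP       -21 -21
ADD       -42
PUSH -9   -42 -9
SUB       -33
DUP       -33 -33
SWAP      -33 -33
LT        0
STORE 0   (empty)
LOAD 0    0
PUSH 2    0 2
SUB       -2
DUP       -2 -2
MUL       4
LOAD 0    4 0
DUP       4 0 0
ADD       4 0
SWAP      0 4
POP       0
LOAD 0    0 0
ADD       0

0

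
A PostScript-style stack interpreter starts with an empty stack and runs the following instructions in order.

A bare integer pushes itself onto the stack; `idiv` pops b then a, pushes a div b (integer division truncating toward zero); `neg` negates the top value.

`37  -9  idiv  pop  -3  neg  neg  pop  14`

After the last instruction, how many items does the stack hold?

37   → 37
-9   → 37 -9
idiv → -4
pop  → (empty)
-3   → -3
neg  → 3
neg  → -3
pop  → (empty)
14   → 14

1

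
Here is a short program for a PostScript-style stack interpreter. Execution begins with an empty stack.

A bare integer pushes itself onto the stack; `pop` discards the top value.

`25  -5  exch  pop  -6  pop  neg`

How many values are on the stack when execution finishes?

1

25   -> 25
-5   -> 25 -5
exch -> -5 25
pop  -> -5
-6   -> -5 -6
pop  -> -5
neg  -> 5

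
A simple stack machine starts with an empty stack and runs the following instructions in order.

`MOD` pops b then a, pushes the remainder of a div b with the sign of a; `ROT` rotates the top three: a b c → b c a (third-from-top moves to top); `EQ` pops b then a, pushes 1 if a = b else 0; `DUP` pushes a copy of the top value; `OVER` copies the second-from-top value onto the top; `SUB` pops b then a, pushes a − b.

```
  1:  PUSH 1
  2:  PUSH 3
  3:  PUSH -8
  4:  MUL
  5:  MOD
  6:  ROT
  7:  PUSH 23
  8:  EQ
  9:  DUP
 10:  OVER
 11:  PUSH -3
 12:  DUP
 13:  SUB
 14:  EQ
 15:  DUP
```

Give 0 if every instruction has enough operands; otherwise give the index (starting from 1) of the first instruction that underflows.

6

PUSH 1  → 1
PUSH 3  → 1 3
PUSH -8 → 1 3 -8
MUL     → 1 -24
MOD     → 1
ROT  — needs 3 operands, stack has 1 → underflow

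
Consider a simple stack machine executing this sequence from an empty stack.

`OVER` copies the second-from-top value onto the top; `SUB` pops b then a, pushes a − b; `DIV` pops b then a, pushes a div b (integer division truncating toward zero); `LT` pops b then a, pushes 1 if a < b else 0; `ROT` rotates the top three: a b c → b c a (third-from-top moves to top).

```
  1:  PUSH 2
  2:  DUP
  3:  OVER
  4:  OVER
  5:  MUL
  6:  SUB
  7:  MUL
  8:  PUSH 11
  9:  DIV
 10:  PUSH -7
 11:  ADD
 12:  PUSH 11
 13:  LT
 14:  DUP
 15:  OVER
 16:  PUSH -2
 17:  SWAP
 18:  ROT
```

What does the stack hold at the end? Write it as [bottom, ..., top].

PUSH 2  → [2]
DUP     → [2, 2]
OVER    → [2, 2, 2]
OVER    → [2, 2, 2, 2]
MUL     → [2, 2, 4]
SUB     → [2, -2]
MUL     → [-4]
PUSH 11 → [-4, 11]
DIV     → [0]
PUSH -7 → [0, -7]
ADD     → [-7]
PUSH 11 → [-7, 11]
LT      → [1]
DUP     → [1, 1]
OVER    → [1, 1, 1]
PUSH -2 → [1, 1, 1, -2]
SWAP    → [1, 1, -2, 1]
ROT     → [1, -2, 1, 1]

[1, -2, 1, 1]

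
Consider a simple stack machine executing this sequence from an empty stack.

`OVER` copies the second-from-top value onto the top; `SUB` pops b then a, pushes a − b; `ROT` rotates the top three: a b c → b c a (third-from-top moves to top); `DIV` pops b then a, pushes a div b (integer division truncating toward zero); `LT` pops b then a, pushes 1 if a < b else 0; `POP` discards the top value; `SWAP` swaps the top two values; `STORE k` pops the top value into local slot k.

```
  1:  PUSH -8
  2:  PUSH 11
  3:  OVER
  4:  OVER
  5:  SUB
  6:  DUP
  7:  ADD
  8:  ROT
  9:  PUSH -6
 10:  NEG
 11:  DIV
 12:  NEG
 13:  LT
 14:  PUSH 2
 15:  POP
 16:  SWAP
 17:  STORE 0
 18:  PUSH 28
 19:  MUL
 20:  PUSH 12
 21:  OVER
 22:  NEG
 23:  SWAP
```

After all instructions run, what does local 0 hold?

11

PUSH -8  [-8]
PUSH 11  [-8, 11]
OVER     [-8, 11, -8]
OVER     [-8, 11, -8, 11]
SUB      [-8, 11, -19]
DUP      [-8, 11, -19, -19]
ADD      [-8, 11, -38]
ROT      [11, -38, -8]
PUSH -6  [11, -38, -8, -6]
NEG      [11, -38, -8, 6]
DIV      [11, -38, -1]
NEG      [11, -38, 1]
LT       [11, 1]
PUSH 2   [11, 1, 2]
POP      [11, 1]
SWAP     [1, 11]
STORE 0  [1]
PUSH 28  [1, 28]
MUL      [28]
PUSH 12  [28, 12]
OVER     [28, 12, 28]
NEG      [28, 12, -28]
SWAP     [28, -28, 12]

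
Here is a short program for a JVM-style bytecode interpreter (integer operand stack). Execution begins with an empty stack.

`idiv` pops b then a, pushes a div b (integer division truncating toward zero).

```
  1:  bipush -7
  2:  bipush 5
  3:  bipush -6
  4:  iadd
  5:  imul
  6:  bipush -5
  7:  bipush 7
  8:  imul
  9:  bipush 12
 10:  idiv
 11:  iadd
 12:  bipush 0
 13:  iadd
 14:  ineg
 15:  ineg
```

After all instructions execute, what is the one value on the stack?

5

bipush -7  [-7]
bipush 5   [-7, 5]
bipush -6  [-7, 5, -6]
iadd       [-7, -1]
imul       [7]
bipush -5  [7, -5]
bipush 7   [7, -5, 7]
imul       [7, -35]
bipush 12  [7, -35, 12]
idiv       [7, -2]
iadd       [5]
bipush 0   [5, 0]
iadd       [5]
ineg       [-5]
ineg       [5]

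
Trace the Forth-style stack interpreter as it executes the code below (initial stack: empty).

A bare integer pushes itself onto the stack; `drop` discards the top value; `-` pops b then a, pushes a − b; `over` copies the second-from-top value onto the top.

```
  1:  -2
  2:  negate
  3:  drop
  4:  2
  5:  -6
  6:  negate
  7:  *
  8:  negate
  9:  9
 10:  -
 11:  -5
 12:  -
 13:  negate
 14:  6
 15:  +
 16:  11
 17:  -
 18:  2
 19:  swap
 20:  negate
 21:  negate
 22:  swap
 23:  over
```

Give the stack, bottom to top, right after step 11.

[-21, -5]

-2     : -2
negate : 2
drop   : (empty)
2      : 2
-6     : 2 -6
negate : 2 6
*      : 12
negate : -12
9      : -12 9
-      : -21
-5     : -21 -5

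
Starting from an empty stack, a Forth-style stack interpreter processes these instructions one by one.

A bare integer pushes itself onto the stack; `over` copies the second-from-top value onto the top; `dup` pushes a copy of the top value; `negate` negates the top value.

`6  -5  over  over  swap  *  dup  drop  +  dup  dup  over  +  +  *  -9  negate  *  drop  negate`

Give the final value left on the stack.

6      : 6
-5     : 6 -5
over   : 6 -5 6
over   : 6 -5 6 -5
swap   : 6 -5 -5 6
*      : 6 -5 -30
dup    : 6 -5 -30 -30
drop   : 6 -5 -30
+      : 6 -35
dup    : 6 -35 -35
dup    : 6 -35 -35 -35
over   : 6 -35 -35 -35 -35
+      : 6 -35 -35 -70
+      : 6 -35 -105
*      : 6 3675
-9     : 6 3675 -9
negate : 6 3675 9
*      : 6 33075
drop   : 6
negate : -6

-6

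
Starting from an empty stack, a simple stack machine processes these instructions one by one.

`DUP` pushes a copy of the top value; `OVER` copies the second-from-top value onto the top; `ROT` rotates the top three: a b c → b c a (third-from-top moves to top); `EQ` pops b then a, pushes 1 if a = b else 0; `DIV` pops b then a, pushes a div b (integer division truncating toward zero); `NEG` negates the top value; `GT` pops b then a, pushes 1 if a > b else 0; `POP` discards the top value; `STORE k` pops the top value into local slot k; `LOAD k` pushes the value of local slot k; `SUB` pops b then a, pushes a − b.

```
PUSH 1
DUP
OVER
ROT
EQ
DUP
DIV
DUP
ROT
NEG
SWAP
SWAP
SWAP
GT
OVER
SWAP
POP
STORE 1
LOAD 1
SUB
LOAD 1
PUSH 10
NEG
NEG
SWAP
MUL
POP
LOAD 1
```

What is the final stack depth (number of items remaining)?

2

PUSH 1  : [1]
DUP     : [1, 1]
OVER    : [1, 1, 1]
ROT     : [1, 1, 1]
EQ      : [1, 1]
DUP     : [1, 1, 1]
DIV     : [1, 1]
DUP     : [1, 1, 1]
ROT     : [1, 1, 1]
NEG     : [1, 1, -1]
SWAP    : [1, -1, 1]
SWAP    : [1, 1, -1]
SWAP    : [1, -1, 1]
GT      : [1, 0]
OVER    : [1, 0, 1]
SWAP    : [1, 1, 0]
POP     : [1, 1]
STORE 1 : [1]
LOAD 1  : [1, 1]
SUB     : [0]
LOAD 1  : [0, 1]
PUSH 10 : [0, 1, 10]
NEG     : [0, 1, -10]
NEG     : [0, 1, 10]
SWAP    : [0, 10, 1]
MUL     : [0, 10]
POP     : [0]
LOAD 1  : [0, 1]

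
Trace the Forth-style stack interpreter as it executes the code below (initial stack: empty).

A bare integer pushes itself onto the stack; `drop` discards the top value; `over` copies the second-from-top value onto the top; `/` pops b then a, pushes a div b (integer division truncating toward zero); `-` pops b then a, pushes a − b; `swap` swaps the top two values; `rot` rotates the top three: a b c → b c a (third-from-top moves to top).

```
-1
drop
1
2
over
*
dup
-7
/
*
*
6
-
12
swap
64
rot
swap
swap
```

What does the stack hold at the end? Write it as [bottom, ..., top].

-1   -> [-1]
drop -> []
1    -> [1]
2    -> [1, 2]
over -> [1, 2, 1]
*    -> [1, 2]
dup  -> [1, 2, 2]
-7   -> [1, 2, 2, -7]
/    -> [1, 2, 0]
*    -> [1, 0]
*    -> [0]
6    -> [0, 6]
-    -> [-6]
12   -> [-6, 12]
swap -> [12, -6]
64   -> [12, -6, 64]
rot  -> [-6, 64, 12]
swap -> [-6, 12, 64]
swap -> [-6, 64, 12]

[-6, 64, 12]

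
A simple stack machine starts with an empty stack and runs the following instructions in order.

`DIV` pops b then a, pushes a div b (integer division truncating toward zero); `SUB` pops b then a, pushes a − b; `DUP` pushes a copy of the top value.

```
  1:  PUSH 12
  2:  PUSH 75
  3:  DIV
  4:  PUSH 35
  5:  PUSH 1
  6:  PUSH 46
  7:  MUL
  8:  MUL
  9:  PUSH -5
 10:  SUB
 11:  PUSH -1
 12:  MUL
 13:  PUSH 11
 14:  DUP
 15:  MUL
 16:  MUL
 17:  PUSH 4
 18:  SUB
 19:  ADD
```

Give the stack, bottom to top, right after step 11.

[0, 1615, -1]

PUSH 12 -> [12]
PUSH 75 -> [12, 75]
DIV     -> [0]
PUSH 35 -> [0, 35]
PUSH 1  -> [0, 35, 1]
PUSH 46 -> [0, 35, 1, 46]
MUL     -> [0, 35, 46]
MUL     -> [0, 1610]
PUSH -5 -> [0, 1610, -5]
SUB     -> [0, 1615]
PUSH -1 -> [0, 1615, -1]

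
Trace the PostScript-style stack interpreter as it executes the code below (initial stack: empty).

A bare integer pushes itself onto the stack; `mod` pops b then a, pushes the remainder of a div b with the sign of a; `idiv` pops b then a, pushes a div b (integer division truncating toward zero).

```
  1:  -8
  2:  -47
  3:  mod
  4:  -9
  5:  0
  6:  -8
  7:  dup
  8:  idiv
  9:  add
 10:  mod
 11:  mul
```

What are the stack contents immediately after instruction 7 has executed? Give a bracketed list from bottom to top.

-8  : [-8]
-47 : [-8, -47]
mod : [-8]
-9  : [-8, -9]
0   : [-8, -9, 0]
-8  : [-8, -9, 0, -8]
dup : [-8, -9, 0, -8, -8]

[-8, -9, 0, -8, -8]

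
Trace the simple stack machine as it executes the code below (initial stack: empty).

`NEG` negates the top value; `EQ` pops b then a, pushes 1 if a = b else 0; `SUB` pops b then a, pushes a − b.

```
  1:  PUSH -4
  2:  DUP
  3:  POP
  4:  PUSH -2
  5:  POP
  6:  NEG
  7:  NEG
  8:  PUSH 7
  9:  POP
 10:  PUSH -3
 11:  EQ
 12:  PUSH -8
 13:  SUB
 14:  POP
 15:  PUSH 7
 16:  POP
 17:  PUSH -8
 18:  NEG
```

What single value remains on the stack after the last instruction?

PUSH -4  -4
DUP      -4 -4
POP      -4
PUSH -2  -4 -2
POP      -4
NEG      4
NEG      -4
PUSH 7   -4 7
POP      -4
PUSH -3  -4 -3
EQ       0
PUSH -8  0 -8
SUB      8
POP      (empty)
PUSH 7   7
POP      (empty)
PUSH -8  -8
NEG      8

8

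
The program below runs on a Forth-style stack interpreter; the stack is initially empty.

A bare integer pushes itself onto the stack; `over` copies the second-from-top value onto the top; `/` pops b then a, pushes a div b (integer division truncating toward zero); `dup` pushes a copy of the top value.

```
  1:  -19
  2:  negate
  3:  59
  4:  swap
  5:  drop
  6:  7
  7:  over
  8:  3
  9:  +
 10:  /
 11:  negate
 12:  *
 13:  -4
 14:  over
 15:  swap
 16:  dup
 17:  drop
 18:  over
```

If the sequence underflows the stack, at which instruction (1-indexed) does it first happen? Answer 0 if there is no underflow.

0

-19    → -19
negate → 19
59     → 19 59
swap   → 59 19
drop   → 59
7      → 59 7
over   → 59 7 59
3      → 59 7 59 3
+      → 59 7 62
/      → 59 0
negate → 59 0
*      → 0
-4     → 0 -4
over   → 0 -4 0
swap   → 0 0 -4
dup    → 0 0 -4 -4
drop   → 0 0 -4
over   → 0 0 -4 0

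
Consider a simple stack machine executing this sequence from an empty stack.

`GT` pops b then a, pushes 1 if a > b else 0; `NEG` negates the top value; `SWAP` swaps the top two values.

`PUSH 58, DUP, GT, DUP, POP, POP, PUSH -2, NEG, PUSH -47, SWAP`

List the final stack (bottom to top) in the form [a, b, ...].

PUSH 58  -> [58]
DUP      -> [58, 58]
GT       -> [0]
DUP      -> [0, 0]
POP      -> [0]
POP      -> []
PUSH -2  -> [-2]
NEG      -> [2]
PUSH -47 -> [2, -47]
SWAP     -> [-47, 2]

[-47, 2]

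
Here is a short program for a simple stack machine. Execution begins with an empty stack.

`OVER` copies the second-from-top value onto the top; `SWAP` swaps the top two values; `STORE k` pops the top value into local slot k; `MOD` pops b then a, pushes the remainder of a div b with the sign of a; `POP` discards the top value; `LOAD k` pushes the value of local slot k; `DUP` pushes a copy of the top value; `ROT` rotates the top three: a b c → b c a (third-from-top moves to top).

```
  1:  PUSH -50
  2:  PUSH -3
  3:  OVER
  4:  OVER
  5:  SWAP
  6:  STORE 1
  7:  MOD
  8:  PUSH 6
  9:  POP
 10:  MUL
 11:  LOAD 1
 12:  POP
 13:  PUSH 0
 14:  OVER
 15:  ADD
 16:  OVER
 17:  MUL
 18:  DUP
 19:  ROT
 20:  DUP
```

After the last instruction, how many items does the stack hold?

PUSH -50 -> [-50]
PUSH -3  -> [-50, -3]
OVER     -> [-50, -3, -50]
OVER     -> [-50, -3, -50, -3]
SWAP     -> [-50, -3, -3, -50]
STORE 1  -> [-50, -3, -3]
MOD      -> [-50, 0]
PUSH 6   -> [-50, 0, 6]
POP      -> [-50, 0]
MUL      -> [0]
LOAD 1   -> [0, -50]
POP      -> [0]
PUSH 0   -> [0, 0]
OVER     -> [0, 0, 0]
ADD      -> [0, 0]
OVER     -> [0, 0, 0]
MUL      -> [0, 0]
DUP      -> [0, 0, 0]
ROT      -> [0, 0, 0]
DUP      -> [0, 0, 0, 0]

4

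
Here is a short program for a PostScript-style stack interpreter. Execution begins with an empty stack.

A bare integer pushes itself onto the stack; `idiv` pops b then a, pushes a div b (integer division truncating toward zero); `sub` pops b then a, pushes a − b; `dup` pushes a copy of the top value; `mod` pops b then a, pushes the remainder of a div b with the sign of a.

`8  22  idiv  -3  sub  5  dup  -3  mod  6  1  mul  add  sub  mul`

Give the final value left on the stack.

-9

8    -> [8]
22   -> [8, 22]
idiv -> [0]
-3   -> [0, -3]
sub  -> [3]
5    -> [3, 5]
dup  -> [3, 5, 5]
-3   -> [3, 5, 5, -3]
mod  -> [3, 5, 2]
6    -> [3, 5, 2, 6]
1    -> [3, 5, 2, 6, 1]
mul  -> [3, 5, 2, 6]
add  -> [3, 5, 8]
sub  -> [3, -3]
mul  -> [-9]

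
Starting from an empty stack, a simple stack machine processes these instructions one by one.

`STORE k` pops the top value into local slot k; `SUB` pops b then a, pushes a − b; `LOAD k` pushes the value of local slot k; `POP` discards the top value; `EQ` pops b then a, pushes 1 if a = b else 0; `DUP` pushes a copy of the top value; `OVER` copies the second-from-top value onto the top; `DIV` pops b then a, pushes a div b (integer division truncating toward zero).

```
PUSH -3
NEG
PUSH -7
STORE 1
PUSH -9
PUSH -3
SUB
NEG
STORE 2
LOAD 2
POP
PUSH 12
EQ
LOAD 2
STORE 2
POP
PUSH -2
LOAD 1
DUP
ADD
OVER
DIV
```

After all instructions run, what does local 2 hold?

PUSH -3 → [-3]
NEG     → [3]
PUSH -7 → [3, -7]
STORE 1 → [3]
PUSH -9 → [3, -9]
PUSH -3 → [3, -9, -3]
SUB     → [3, -6]
NEG     → [3, 6]
STORE 2 → [3]
LOAD 2  → [3, 6]
POP     → [3]
PUSH 12 → [3, 12]
EQ      → [0]
LOAD 2  → [0, 6]
STORE 2 → [0]
POP     → []
PUSH -2 → [-2]
LOAD 1  → [-2, -7]
DUP     → [-2, -7, -7]
ADD     → [-2, -14]
OVER    → [-2, -14, -2]
DIV     → [-2, 7]

6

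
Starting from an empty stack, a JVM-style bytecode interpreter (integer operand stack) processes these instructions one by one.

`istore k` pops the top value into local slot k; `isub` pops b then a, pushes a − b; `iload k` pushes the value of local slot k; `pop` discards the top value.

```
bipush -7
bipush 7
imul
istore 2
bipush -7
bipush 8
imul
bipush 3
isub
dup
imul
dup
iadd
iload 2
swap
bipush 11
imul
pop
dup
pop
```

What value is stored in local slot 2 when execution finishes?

bipush -7  -7
bipush 7   -7 7
imul       -49
istore 2   (empty)
bipush -7  -7
bipush 8   -7 8
imul       -56
bipush 3   -56 3
isub       -59
dup        -59 -59
imul       3481
dup        3481 3481
iadd       6962
iload 2    6962 -49
swap       -49 6962
bipush 11  -49 6962 11
imul       -49 76582
pop        -49
dup        -49 -49
pop        -49

-49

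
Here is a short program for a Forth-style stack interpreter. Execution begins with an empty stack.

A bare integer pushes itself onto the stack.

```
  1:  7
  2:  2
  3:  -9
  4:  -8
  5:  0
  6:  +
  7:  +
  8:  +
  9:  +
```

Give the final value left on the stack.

-8

7  -> [7]
2  -> [7, 2]
-9 -> [7, 2, -9]
-8 -> [7, 2, -9, -8]
0  -> [7, 2, -9, -8, 0]
+  -> [7, 2, -9, -8]
+  -> [7, 2, -17]
+  -> [7, -15]
+  -> [-8]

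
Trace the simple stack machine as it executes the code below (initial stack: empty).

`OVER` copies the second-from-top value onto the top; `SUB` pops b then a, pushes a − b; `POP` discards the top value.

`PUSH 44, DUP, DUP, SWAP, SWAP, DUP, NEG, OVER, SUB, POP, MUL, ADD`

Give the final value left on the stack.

1980

PUSH 44 : 44
DUP     : 44 44
DUP     : 44 44 44
SWAP    : 44 44 44
SWAP    : 44 44 44
DUP     : 44 44 44 44
NEG     : 44 44 44 -44
OVER    : 44 44 44 -44 44
SUB     : 44 44 44 -88
POP     : 44 44 44
MUL     : 44 1936
ADD     : 1980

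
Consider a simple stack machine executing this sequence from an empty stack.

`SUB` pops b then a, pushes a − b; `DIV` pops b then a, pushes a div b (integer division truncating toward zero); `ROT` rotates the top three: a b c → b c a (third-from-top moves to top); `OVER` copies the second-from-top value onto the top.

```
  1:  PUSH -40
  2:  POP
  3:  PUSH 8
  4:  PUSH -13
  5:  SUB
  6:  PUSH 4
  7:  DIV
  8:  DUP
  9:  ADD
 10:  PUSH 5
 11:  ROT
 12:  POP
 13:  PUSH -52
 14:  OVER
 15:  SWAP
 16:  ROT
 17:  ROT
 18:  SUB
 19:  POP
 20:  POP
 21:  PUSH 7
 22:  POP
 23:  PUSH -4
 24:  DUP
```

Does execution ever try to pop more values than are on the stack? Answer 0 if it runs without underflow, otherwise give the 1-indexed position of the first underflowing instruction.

11

PUSH -40  [-40]
POP       []
PUSH 8    [8]
PUSH -13  [8, -13]
SUB       [21]
PUSH 4    [21, 4]
DIV       [5]
DUP       [5, 5]
ADD       [10]
PUSH 5    [10, 5]
ROT  — needs 3 operands, stack has 2 → underflow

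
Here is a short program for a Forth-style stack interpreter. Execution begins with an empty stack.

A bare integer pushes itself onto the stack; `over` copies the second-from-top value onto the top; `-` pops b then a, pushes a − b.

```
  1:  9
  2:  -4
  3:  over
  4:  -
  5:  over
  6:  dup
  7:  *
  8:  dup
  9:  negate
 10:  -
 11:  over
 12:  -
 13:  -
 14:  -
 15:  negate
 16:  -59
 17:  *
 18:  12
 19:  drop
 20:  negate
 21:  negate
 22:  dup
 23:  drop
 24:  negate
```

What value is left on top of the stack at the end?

9       9
-4      9 -4
over    9 -4 9
-       9 -13
over    9 -13 9
dup     9 -13 9 9
*       9 -13 81
dup     9 -13 81 81
negate  9 -13 81 -81
-       9 -13 162
over    9 -13 162 -13
-       9 -13 175
-       9 -188
-       197
negate  -197
-59     -197 -59
*       11623
12      11623 12
drop    11623
negate  -11623
negate  11623
dup     11623 11623
drop    11623
negate  -11623

-11623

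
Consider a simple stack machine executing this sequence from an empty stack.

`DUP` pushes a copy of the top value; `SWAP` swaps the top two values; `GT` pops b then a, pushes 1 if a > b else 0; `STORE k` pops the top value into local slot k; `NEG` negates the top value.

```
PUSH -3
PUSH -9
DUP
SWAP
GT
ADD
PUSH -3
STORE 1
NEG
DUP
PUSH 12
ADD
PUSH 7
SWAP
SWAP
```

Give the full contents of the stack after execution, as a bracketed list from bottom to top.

[3, 15, 7]

PUSH -3 → [-3]
PUSH -9 → [-3, -9]
DUP     → [-3, -9, -9]
SWAP    → [-3, -9, -9]
GT      → [-3, 0]
ADD     → [-3]
PUSH -3 → [-3, -3]
STORE 1 → [-3]
NEG     → [3]
DUP     → [3, 3]
PUSH 12 → [3, 3, 12]
ADD     → [3, 15]
PUSH 7  → [3, 15, 7]
SWAP    → [3, 7, 15]
SWAP    → [3, 15, 7]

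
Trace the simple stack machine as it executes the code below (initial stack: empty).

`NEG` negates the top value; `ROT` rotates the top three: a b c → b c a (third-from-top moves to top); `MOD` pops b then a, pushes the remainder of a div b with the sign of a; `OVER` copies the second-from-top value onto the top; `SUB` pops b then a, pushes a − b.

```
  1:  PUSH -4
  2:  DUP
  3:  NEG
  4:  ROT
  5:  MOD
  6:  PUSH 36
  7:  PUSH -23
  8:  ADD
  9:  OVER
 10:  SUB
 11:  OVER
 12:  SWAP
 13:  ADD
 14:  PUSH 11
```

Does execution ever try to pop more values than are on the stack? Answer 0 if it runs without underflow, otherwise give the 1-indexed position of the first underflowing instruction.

4

PUSH -4  [-4]
DUP      [-4, -4]
NEG      [-4, 4]
ROT  — needs 3 operands, stack has 2 → underflow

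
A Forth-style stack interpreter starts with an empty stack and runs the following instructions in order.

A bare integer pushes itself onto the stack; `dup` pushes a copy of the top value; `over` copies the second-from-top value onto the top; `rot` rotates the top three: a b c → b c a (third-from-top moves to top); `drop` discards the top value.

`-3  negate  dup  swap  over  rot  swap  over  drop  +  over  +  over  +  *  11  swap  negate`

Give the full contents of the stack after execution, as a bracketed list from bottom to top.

[11, -36]

-3      [-3]
negate  [3]
dup     [3, 3]
swap    [3, 3]
over    [3, 3, 3]
rot     [3, 3, 3]
swap    [3, 3, 3]
over    [3, 3, 3, 3]
drop    [3, 3, 3]
+       [3, 6]
over    [3, 6, 3]
+       [3, 9]
over    [3, 9, 3]
+       [3, 12]
*       [36]
11      [36, 11]
swap    [11, 36]
negate  [11, -36]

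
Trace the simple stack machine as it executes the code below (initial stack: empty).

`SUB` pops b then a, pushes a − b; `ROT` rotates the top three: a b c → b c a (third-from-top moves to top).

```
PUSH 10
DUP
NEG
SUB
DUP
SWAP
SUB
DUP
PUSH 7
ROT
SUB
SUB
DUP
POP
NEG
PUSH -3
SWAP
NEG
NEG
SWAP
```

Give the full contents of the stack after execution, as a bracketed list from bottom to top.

[7, -3]

PUSH 10 → [10]
DUP     → [10, 10]
NEG     → [10, -10]
SUB     → [20]
DUP     → [20, 20]
SWAP    → [20, 20]
SUB     → [0]
DUP     → [0, 0]
PUSH 7  → [0, 0, 7]
ROT     → [0, 7, 0]
SUB     → [0, 7]
SUB     → [-7]
DUP     → [-7, -7]
POP     → [-7]
NEG     → [7]
PUSH -3 → [7, -3]
SWAP    → [-3, 7]
NEG     → [-3, -7]
NEG     → [-3, 7]
SWAP    → [7, -3]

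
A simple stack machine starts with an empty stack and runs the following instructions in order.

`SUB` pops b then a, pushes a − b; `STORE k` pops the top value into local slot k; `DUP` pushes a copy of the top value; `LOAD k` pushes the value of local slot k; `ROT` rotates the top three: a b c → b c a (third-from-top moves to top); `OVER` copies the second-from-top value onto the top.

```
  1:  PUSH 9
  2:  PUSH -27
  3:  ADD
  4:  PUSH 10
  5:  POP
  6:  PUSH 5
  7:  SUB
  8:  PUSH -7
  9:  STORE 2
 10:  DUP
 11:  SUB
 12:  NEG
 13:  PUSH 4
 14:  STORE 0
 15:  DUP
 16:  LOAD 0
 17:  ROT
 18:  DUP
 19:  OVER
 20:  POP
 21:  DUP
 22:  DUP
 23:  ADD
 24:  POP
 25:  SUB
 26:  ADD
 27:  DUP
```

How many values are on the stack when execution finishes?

3

PUSH 9    [9]
PUSH -27  [9, -27]
ADD       [-18]
PUSH 10   [-18, 10]
POP       [-18]
PUSH 5    [-18, 5]
SUB       [-23]
PUSH -7   [-23, -7]
STORE 2   [-23]
DUP       [-23, -23]
SUB       [0]
NEG       [0]
PUSH 4    [0, 4]
STORE 0   [0]
DUP       [0, 0]
LOAD 0    [0, 0, 4]
ROT       [0, 4, 0]
DUP       [0, 4, 0, 0]
OVER      [0, 4, 0, 0, 0]
POP       [0, 4, 0, 0]
DUP       [0, 4, 0, 0, 0]
DUP       [0, 4, 0, 0, 0, 0]
ADD       [0, 4, 0, 0, 0]
POP       [0, 4, 0, 0]
SUB       [0, 4, 0]
ADD       [0, 4]
DUP       [0, 4, 4]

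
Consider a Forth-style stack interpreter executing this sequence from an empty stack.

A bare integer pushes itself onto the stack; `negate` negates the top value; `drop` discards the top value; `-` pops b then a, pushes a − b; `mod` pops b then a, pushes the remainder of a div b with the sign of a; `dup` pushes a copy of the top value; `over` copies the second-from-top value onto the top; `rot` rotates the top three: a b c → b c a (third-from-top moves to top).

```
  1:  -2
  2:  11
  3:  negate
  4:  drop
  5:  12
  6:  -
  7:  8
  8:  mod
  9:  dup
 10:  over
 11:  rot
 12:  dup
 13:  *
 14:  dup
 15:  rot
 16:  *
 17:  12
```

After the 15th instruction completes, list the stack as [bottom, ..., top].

-2     : [-2]
11     : [-2, 11]
negate : [-2, -11]
drop   : [-2]
12     : [-2, 12]
-      : [-14]
8      : [-14, 8]
mod    : [-6]
dup    : [-6, -6]
over   : [-6, -6, -6]
rot    : [-6, -6, -6]
dup    : [-6, -6, -6, -6]
*      : [-6, -6, 36]
dup    : [-6, -6, 36, 36]
rot    : [-6, 36, 36, -6]

[-6, 36, 36, -6]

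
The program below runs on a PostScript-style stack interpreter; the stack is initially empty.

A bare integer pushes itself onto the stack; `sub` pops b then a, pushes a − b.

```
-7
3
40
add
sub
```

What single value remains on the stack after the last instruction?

-50

-7   -7
3    -7 3
40   -7 3 40
add  -7 43
sub  -50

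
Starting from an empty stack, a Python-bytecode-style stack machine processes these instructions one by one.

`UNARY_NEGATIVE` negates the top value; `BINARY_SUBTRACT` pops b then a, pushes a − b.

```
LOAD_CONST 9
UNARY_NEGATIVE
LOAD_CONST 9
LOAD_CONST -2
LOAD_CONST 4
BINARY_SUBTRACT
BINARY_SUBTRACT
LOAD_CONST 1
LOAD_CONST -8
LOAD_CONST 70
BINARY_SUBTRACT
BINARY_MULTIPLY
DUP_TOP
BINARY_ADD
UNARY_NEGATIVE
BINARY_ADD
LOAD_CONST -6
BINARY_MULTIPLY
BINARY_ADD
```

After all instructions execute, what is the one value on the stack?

LOAD_CONST 9    → [9]
UNARY_NEGATIVE  → [-9]
LOAD_CONST 9    → [-9, 9]
LOAD_CONST -2   → [-9, 9, -2]
LOAD_CONST 4    → [-9, 9, -2, 4]
BINARY_SUBTRACT → [-9, 9, -6]
BINARY_SUBTRACT → [-9, 15]
LOAD_CONST 1    → [-9, 15, 1]
LOAD_CONST -8   → [-9, 15, 1, -8]
LOAD_CONST 70   → [-9, 15, 1, -8, 70]
BINARY_SUBTRACT → [-9, 15, 1, -78]
BINARY_MULTIPLY → [-9, 15, -78]
DUP_TOP         → [-9, 15, -78, -78]
BINARY_ADD      → [-9, 15, -156]
UNARY_NEGATIVE  → [-9, 15, 156]
BINARY_ADD      → [-9, 171]
LOAD_CONST -6   → [-9, 171, -6]
BINARY_MULTIPLY → [-9, -1026]
BINARY_ADD      → [-1035]

-1035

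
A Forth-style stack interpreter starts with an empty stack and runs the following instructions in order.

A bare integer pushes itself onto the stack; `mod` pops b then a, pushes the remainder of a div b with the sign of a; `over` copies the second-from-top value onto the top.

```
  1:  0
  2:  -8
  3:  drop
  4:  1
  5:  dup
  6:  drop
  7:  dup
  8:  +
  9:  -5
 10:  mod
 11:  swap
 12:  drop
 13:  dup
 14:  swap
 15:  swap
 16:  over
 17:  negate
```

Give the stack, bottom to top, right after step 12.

0    : 0
-8   : 0 -8
drop : 0
1    : 0 1
dup  : 0 1 1
drop : 0 1
dup  : 0 1 1
+    : 0 2
-5   : 0 2 -5
mod  : 0 2
swap : 2 0
drop : 2

[2]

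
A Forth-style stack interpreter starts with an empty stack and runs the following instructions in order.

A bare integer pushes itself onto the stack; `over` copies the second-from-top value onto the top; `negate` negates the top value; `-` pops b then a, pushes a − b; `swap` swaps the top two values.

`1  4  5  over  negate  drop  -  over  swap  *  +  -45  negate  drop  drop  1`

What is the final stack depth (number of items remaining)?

1

1       1
4       1 4
5       1 4 5
over    1 4 5 4
negate  1 4 5 -4
drop    1 4 5
-       1 -1
over    1 -1 1
swap    1 1 -1
*       1 -1
+       0
-45     0 -45
negate  0 45
drop    0
drop    (empty)
1       1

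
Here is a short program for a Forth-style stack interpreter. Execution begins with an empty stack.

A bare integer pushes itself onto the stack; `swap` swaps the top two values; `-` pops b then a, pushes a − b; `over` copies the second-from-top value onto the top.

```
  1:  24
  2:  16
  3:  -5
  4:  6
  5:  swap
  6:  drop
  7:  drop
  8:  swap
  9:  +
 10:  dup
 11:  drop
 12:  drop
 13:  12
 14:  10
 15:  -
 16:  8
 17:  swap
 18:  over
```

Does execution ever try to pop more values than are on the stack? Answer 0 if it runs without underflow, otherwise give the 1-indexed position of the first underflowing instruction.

24    [24]
16    [24, 16]
-5    [24, 16, -5]
6     [24, 16, -5, 6]
swap  [24, 16, 6, -5]
drop  [24, 16, 6]
drop  [24, 16]
swap  [16, 24]
+     [40]
dup   [40, 40]
drop  [40]
drop  []
12    [12]
10    [12, 10]
-     [2]
8     [2, 8]
swap  [8, 2]
over  [8, 2, 8]

0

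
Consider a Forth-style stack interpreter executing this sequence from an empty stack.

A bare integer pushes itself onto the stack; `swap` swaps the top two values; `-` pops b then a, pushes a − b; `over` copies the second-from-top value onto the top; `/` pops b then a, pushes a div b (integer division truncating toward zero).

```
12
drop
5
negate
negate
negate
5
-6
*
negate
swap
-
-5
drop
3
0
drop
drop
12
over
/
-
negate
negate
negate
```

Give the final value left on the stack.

12      12
drop    (empty)
5       5
negate  -5
negate  5
negate  -5
5       -5 5
-6      -5 5 -6
*       -5 -30
negate  -5 30
swap    30 -5
-       35
-5      35 -5
drop    35
3       35 3
0       35 3 0
drop    35 3
drop    35
12      35 12
over    35 12 35
/       35 0
-       35
negate  -35
negate  35
negate  -35

-35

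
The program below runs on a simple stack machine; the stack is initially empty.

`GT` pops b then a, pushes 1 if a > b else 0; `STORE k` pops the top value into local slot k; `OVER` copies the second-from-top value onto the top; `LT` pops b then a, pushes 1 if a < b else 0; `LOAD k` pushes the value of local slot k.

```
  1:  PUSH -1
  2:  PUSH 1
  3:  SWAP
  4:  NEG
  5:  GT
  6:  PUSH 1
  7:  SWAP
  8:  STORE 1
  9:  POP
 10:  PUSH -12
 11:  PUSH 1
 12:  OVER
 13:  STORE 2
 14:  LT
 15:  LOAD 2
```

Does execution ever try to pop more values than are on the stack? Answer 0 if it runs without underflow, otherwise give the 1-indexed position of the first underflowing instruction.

0

PUSH -1   [-1]
PUSH 1    [-1, 1]
SWAP      [1, -1]
NEG       [1, 1]
GT        [0]
PUSH 1    [0, 1]
SWAP      [1, 0]
STORE 1   [1]
POP       []
PUSH -12  [-12]
PUSH 1    [-12, 1]
OVER      [-12, 1, -12]
STORE 2   [-12, 1]
LT        [1]
LOAD 2    [1, -12]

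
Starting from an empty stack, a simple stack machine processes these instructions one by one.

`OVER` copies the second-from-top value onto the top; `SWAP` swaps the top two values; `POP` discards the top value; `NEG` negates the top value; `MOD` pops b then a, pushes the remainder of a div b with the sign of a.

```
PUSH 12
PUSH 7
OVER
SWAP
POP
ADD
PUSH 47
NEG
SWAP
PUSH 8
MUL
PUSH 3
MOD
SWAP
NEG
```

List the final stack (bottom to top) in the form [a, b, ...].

PUSH 12  [12]
PUSH 7   [12, 7]
OVER     [12, 7, 12]
SWAP     [12, 12, 7]
POP      [12, 12]
ADD      [24]
PUSH 47  [24, 47]
NEG      [24, -47]
SWAP     [-47, 24]
PUSH 8   [-47, 24, 8]
MUL      [-47, 192]
PUSH 3   [-47, 192, 3]
MOD      [-47, 0]
SWAP     [0, -47]
NEG      [0, 47]

[0, 47]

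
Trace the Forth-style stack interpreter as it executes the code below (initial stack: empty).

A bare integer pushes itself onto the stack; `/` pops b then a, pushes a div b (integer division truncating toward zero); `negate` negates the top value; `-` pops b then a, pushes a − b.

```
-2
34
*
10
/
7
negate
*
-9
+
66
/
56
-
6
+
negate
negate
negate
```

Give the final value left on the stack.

-2     → -2
34     → -2 34
*      → -68
10     → -68 10
/      → -6
7      → -6 7
negate → -6 -7
*      → 42
-9     → 42 -9
+      → 33
66     → 33 66
/      → 0
56     → 0 56
-      → -56
6      → -56 6
+      → -50
negate → 50
negate → -50
negate → 50

50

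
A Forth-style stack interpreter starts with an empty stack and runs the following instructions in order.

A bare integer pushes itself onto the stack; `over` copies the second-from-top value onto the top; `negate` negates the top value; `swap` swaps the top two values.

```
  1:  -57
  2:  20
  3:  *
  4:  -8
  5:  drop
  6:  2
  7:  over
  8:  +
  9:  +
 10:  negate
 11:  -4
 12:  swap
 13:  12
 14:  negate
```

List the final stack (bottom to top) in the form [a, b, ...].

[-4, 2278, -12]

-57     [-57]
20      [-57, 20]
*       [-1140]
-8      [-1140, -8]
drop    [-1140]
2       [-1140, 2]
over    [-1140, 2, -1140]
+       [-1140, -1138]
+       [-2278]
negate  [2278]
-4      [2278, -4]
swap    [-4, 2278]
12      [-4, 2278, 12]
negate  [-4, 2278, -12]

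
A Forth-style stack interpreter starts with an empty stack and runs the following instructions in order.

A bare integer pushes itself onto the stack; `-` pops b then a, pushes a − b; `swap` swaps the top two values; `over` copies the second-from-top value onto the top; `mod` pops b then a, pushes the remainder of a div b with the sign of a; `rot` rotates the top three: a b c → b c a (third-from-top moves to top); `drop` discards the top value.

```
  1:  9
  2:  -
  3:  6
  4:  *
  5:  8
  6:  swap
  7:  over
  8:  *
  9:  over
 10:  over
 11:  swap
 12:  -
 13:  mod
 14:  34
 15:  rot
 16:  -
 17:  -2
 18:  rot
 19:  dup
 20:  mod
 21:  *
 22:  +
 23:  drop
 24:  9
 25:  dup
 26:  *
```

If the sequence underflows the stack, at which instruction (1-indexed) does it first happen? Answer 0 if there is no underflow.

2

9 : [9]
-  — needs 2 operands, stack has 1 → underflow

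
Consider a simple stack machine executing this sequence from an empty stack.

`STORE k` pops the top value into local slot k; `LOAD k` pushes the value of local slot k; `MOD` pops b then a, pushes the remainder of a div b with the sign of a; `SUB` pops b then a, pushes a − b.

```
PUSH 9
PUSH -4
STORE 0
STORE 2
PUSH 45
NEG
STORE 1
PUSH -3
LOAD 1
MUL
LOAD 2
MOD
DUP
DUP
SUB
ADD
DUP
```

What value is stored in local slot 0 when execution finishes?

PUSH 9   9
PUSH -4  9 -4
STORE 0  9
STORE 2  (empty)
PUSH 45  45
NEG      -45
STORE 1  (empty)
PUSH -3  -3
LOAD 1   -3 -45
MUL      135
LOAD 2   135 9
MOD      0
DUP      0 0
DUP      0 0 0
SUB      0 0
ADD      0
DUP      0 0

-4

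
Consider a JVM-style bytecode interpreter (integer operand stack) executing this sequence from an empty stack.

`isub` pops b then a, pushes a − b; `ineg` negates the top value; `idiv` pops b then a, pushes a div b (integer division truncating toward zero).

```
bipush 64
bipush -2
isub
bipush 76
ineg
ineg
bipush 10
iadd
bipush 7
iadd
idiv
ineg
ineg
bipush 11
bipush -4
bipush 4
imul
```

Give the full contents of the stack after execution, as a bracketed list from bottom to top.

[0, 11, -16]

bipush 64 : [64]
bipush -2 : [64, -2]
isub      : [66]
bipush 76 : [66, 76]
ineg      : [66, -76]
ineg      : [66, 76]
bipush 10 : [66, 76, 10]
iadd      : [66, 86]
bipush 7  : [66, 86, 7]
iadd      : [66, 93]
idiv      : [0]
ineg      : [0]
ineg      : [0]
bipush 11 : [0, 11]
bipush -4 : [0, 11, -4]
bipush 4  : [0, 11, -4, 4]
imul      : [0, 11, -16]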